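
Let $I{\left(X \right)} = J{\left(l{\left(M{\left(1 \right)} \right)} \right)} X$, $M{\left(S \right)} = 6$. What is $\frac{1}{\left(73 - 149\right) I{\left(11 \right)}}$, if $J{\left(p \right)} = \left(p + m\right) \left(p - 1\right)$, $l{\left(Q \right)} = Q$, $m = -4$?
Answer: $- \frac{1}{8360} \approx -0.00011962$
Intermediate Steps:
$J{\left(p \right)} = \left(-1 + p\right) \left(-4 + p\right)$ ($J{\left(p \right)} = \left(p - 4\right) \left(p - 1\right) = \left(-4 + p\right) \left(-1 + p\right) = \left(-1 + p\right) \left(-4 + p\right)$)
$I{\left(X \right)} = 10 X$ ($I{\left(X \right)} = \left(4 + 6^{2} - 30\right) X = \left(4 + 36 - 30\right) X = 10 X$)
$\frac{1}{\left(73 - 149\right) I{\left(11 \right)}} = \frac{1}{\left(73 - 149\right) 10 \cdot 11} = \frac{1}{\left(-76\right) 110} = \frac{1}{-8360} = - \frac{1}{8360}$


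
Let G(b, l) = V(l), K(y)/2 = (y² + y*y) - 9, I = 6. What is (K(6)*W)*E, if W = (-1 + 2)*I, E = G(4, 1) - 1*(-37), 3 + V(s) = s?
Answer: 26460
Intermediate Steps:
V(s) = -3 + s
K(y) = -18 + 4*y² (K(y) = 2*((y² + y*y) - 9) = 2*((y² + y²) - 9) = 2*(2*y² - 9) = 2*(-9 + 2*y²) = -18 + 4*y²)
G(b, l) = -3 + l
E = 35 (E = (-3 + 1) - 1*(-37) = -2 + 37 = 35)
W = 6 (W = (-1 + 2)*6 = 1*6 = 6)
(K(6)*W)*E = ((-18 + 4*6²)*6)*35 = ((-18 + 4*36)*6)*35 = ((-18 + 144)*6)*35 = (126*6)*35 = 756*35 = 26460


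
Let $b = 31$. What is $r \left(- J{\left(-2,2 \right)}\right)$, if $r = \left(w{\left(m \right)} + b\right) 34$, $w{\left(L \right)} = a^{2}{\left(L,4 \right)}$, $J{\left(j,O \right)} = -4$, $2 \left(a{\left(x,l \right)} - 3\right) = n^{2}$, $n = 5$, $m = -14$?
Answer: $36890$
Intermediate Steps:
$a{\left(x,l \right)} = \frac{31}{2}$ ($a{\left(x,l \right)} = 3 + \frac{5^{2}}{2} = 3 + \frac{1}{2} \cdot 25 = 3 + \frac{25}{2} = \frac{31}{2}$)
$w{\left(L \right)} = \frac{961}{4}$ ($w{\left(L \right)} = \left(\frac{31}{2}\right)^{2} = \frac{961}{4}$)
$r = \frac{18445}{2}$ ($r = \left(\frac{961}{4} + 31\right) 34 = \frac{1085}{4} \cdot 34 = \frac{18445}{2} \approx 9222.5$)
$r \left(- J{\left(-2,2 \right)}\right) = \frac{18445 \left(\left(-1\right) \left(-4\right)\right)}{2} = \frac{18445}{2} \cdot 4 = 36890$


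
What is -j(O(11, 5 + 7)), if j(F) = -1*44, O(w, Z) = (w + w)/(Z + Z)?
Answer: 44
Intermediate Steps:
O(w, Z) = w/Z (O(w, Z) = (2*w)/((2*Z)) = (2*w)*(1/(2*Z)) = w/Z)
j(F) = -44
-j(O(11, 5 + 7)) = -1*(-44) = 44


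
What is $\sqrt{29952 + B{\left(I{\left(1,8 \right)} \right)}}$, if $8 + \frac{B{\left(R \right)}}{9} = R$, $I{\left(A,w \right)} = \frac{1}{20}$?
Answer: $\frac{3 \sqrt{332005}}{10} \approx 172.86$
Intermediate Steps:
$I{\left(A,w \right)} = \frac{1}{20}$
$B{\left(R \right)} = -72 + 9 R$
$\sqrt{29952 + B{\left(I{\left(1,8 \right)} \right)}} = \sqrt{29952 + \left(-72 + 9 \cdot \frac{1}{20}\right)} = \sqrt{29952 + \left(-72 + \frac{9}{20}\right)} = \sqrt{29952 - \frac{1431}{20}} = \sqrt{\frac{597609}{20}} = \frac{3 \sqrt{332005}}{10}$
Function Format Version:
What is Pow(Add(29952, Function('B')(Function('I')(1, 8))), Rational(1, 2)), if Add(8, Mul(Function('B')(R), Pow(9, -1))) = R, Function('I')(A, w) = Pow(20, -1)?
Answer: Mul(Rational(3, 10), Pow(332005, Rational(1, 2))) ≈ 172.86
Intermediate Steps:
Function('I')(A, w) = Rational(1, 20)
Function('B')(R) = Add(-72, Mul(9, R))
Pow(Add(29952, Function('B')(Function('I')(1, 8))), Rational(1, 2)) = Pow(Add(29952, Add(-72, Mul(9, Rational(1, 20)))), Rational(1, 2)) = Pow(Add(29952, Add(-72, Rational(9, 20))), Rational(1, 2)) = Pow(Add(29952, Rational(-1431, 20)), Rational(1, 2)) = Pow(Rational(597609, 20), Rational(1, 2)) = Mul(Rational(3, 10), Pow(332005, Rational(1, 2)))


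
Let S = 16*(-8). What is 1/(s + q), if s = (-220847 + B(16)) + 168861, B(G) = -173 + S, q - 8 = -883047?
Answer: -1/935326 ≈ -1.0691e-6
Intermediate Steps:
q = -883039 (q = 8 - 883047 = -883039)
S = -128
B(G) = -301 (B(G) = -173 - 128 = -301)
s = -52287 (s = (-220847 - 301) + 168861 = -221148 + 168861 = -52287)
1/(s + q) = 1/(-52287 - 883039) = 1/(-935326) = -1/935326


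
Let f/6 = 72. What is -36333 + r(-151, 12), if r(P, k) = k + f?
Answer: -35889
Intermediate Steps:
f = 432 (f = 6*72 = 432)
r(P, k) = 432 + k (r(P, k) = k + 432 = 432 + k)
-36333 + r(-151, 12) = -36333 + (432 + 12) = -36333 + 444 = -35889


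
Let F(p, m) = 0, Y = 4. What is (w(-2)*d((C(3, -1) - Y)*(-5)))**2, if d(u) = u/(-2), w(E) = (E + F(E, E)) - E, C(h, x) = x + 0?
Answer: 0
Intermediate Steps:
C(h, x) = x
w(E) = 0 (w(E) = (E + 0) - E = E - E = 0)
d(u) = -u/2 (d(u) = u*(-1/2) = -u/2)
(w(-2)*d((C(3, -1) - Y)*(-5)))**2 = (0*(-(-1 - 1*4)*(-5)/2))**2 = (0*(-(-1 - 4)*(-5)/2))**2 = (0*(-(-5)*(-5)/2))**2 = (0*(-1/2*25))**2 = (0*(-25/2))**2 = 0**2 = 0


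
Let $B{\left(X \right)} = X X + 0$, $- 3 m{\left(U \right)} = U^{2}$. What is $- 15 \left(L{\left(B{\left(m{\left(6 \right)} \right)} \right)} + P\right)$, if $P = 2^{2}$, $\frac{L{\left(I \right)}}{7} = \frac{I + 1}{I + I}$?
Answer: $- \frac{10835}{96} \approx -112.86$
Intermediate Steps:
$m{\left(U \right)} = - \frac{U^{2}}{3}$
$B{\left(X \right)} = X^{2}$ ($B{\left(X \right)} = X^{2} + 0 = X^{2}$)
$L{\left(I \right)} = \frac{7 \left(1 + I\right)}{2 I}$ ($L{\left(I \right)} = 7 \frac{I + 1}{I + I} = 7 \frac{1 + I}{2 I} = \frac{7 \left(1 + I\right)}{2 I}$)
$P = 4$
$- 15 \left(L{\left(B{\left(m{\left(6 \right)} \right)} \right)} + P\right) = - 15 \left(\frac{7 \left(1 + \left(- \frac{6^{2}}{3}\right)^{2}\right)}{2 \left(- \frac{6^{2}}{3}\right)^{2}} + 4\right) = - 15 \left(\frac{7 \left(1 + \left(\left(- \frac{1}{3}\right) 36\right)^{2}\right)}{2 \left(\left(- \frac{1}{3}\right) 36\right)^{2}} + 4\right) = - 15 \left(\frac{7 \left(1 + \left(-12\right)^{2}\right)}{2 \left(-12\right)^{2}} + 4\right) = - 15 \left(\frac{7 \left(1 + 144\right)}{2 \cdot 144} + 4\right) = - 15 \left(\frac{7}{2} \cdot \frac{1}{144} \cdot 145 + 4\right) = - 15 \left(\frac{1015}{288} + 4\right) = \left(-15\right) \frac{2167}{288} = - \frac{10835}{96}$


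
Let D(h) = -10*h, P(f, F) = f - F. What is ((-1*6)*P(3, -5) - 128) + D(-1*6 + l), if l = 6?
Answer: -176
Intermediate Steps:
((-1*6)*P(3, -5) - 128) + D(-1*6 + l) = ((-1*6)*(3 - 1*(-5)) - 128) - 10*(-1*6 + 6) = (-6*(3 + 5) - 128) - 10*(-6 + 6) = (-6*8 - 128) - 10*0 = (-48 - 128) + 0 = -176 + 0 = -176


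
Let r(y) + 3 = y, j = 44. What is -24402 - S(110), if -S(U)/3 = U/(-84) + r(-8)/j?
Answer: -683387/28 ≈ -24407.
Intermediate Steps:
r(y) = -3 + y
S(U) = ¾ + U/28 (S(U) = -3*(U/(-84) + (-3 - 8)/44) = -3*(U*(-1/84) - 11*1/44) = -3*(-U/84 - ¼) = -3*(-¼ - U/84) = ¾ + U/28)
-24402 - S(110) = -24402 - (¾ + (1/28)*110) = -24402 - (¾ + 55/14) = -24402 - 1*131/28 = -24402 - 131/28 = -683387/28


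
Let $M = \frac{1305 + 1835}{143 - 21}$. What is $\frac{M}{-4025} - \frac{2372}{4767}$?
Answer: $- \frac{16853414}{33440505} \approx -0.50398$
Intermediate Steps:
$M = \frac{1570}{61}$ ($M = \frac{3140}{122} = 3140 \cdot \frac{1}{122} = \frac{1570}{61} \approx 25.738$)
$\frac{M}{-4025} - \frac{2372}{4767} = \frac{1570}{61 \left(-4025\right)} - \frac{2372}{4767} = \frac{1570}{61} \left(- \frac{1}{4025}\right) - \frac{2372}{4767} = - \frac{314}{49105} - \frac{2372}{4767} = - \frac{16853414}{33440505}$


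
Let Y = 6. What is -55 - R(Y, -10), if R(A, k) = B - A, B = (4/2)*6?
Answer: -61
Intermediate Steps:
B = 12 (B = ((1/2)*4)*6 = 2*6 = 12)
R(A, k) = 12 - A
-55 - R(Y, -10) = -55 - (12 - 1*6) = -55 - (12 - 6) = -55 - 1*6 = -55 - 6 = -61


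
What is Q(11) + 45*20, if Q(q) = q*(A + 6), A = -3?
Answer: 933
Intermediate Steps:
Q(q) = 3*q (Q(q) = q*(-3 + 6) = q*3 = 3*q)
Q(11) + 45*20 = 3*11 + 45*20 = 33 + 900 = 933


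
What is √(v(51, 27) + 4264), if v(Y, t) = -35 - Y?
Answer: √4178 ≈ 64.637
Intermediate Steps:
√(v(51, 27) + 4264) = √((-35 - 1*51) + 4264) = √((-35 - 51) + 4264) = √(-86 + 4264) = √4178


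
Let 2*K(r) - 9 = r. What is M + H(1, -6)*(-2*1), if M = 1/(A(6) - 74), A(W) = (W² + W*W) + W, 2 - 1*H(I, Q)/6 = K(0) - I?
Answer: 73/4 ≈ 18.250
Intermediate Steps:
K(r) = 9/2 + r/2
H(I, Q) = -15 + 6*I (H(I, Q) = 12 - 6*((9/2 + (½)*0) - I) = 12 - 6*((9/2 + 0) - I) = 12 - 6*(9/2 - I) = 12 + (-27 + 6*I) = -15 + 6*I)
A(W) = W + 2*W² (A(W) = (W² + W²) + W = 2*W² + W = W + 2*W²)
M = ¼ (M = 1/(6*(1 + 2*6) - 74) = 1/(6*(1 + 12) - 74) = 1/(6*13 - 74) = 1/(78 - 74) = 1/4 = ¼ ≈ 0.25000)
M + H(1, -6)*(-2*1) = ¼ + (-15 + 6*1)*(-2*1) = ¼ + (-15 + 6)*(-2) = ¼ - 9*(-2) = ¼ + 18 = 73/4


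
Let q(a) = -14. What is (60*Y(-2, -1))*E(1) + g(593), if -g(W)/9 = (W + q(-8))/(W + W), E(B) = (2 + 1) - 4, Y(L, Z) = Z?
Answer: 65949/1186 ≈ 55.606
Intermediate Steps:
E(B) = -1 (E(B) = 3 - 4 = -1)
g(W) = -9*(-14 + W)/(2*W) (g(W) = -9*(W - 14)/(W + W) = -9*(-14 + W)/(2*W))
(60*Y(-2, -1))*E(1) + g(593) = (60*(-1))*(-1) + (-9/2 + 63/593) = -60*(-1) + (-9/2 + 63*(1/593)) = 60 + (-9/2 + 63/593) = 60 - 5211/1186 = 65949/1186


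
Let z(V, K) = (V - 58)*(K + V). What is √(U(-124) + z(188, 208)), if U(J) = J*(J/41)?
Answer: 2*√21792074/41 ≈ 227.72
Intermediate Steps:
z(V, K) = (-58 + V)*(K + V)
U(J) = J²/41 (U(J) = J*(J*(1/41)) = J*(J/41) = J²/41)
√(U(-124) + z(188, 208)) = √((1/41)*(-124)² + (188² - 58*208 - 58*188 + 208*188)) = √((1/41)*15376 + (35344 - 12064 - 10904 + 39104)) = √(15376/41 + 51480) = √(2126056/41) = 2*√21792074/41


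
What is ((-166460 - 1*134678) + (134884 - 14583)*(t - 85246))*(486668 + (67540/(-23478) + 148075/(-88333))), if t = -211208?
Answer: -2571076446770005377787936/148134441 ≈ -1.7356e+16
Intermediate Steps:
((-166460 - 1*134678) + (134884 - 14583)*(t - 85246))*(486668 + (67540/(-23478) + 148075/(-88333))) = ((-166460 - 1*134678) + (134884 - 14583)*(-211208 - 85246))*(486668 + (67540/(-23478) + 148075/(-88333))) = ((-166460 - 134678) + 120301*(-296454))*(486668 + (67540*(-1/23478) + 148075*(-1/88333))) = (-301138 - 35663712654)*(486668 + (-33770/11739 - 148075/88333)) = -35664013792*(486668 - 674465405/148134441) = -35664013792*72091617667183/148134441 = -2571076446770005377787936/148134441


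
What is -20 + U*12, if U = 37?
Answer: 424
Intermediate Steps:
-20 + U*12 = -20 + 37*12 = -20 + 444 = 424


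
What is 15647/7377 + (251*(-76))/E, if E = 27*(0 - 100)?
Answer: 15247546/1659825 ≈ 9.1862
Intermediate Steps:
E = -2700 (E = 27*(-100) = -2700)
15647/7377 + (251*(-76))/E = 15647/7377 + (251*(-76))/(-2700) = 15647*(1/7377) - 19076*(-1/2700) = 15647/7377 + 4769/675 = 15247546/1659825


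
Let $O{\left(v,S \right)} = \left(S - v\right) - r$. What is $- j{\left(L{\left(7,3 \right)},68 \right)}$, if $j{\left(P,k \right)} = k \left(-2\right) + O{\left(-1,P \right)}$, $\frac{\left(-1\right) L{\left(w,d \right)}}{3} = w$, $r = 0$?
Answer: $156$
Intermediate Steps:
$L{\left(w,d \right)} = - 3 w$
$O{\left(v,S \right)} = S - v$ ($O{\left(v,S \right)} = \left(S - v\right) - 0 = \left(S - v\right) + 0 = S - v$)
$j{\left(P,k \right)} = 1 + P - 2 k$ ($j{\left(P,k \right)} = k \left(-2\right) + \left(P - -1\right) = - 2 k + \left(P + 1\right) = - 2 k + \left(1 + P\right) = 1 + P - 2 k$)
$- j{\left(L{\left(7,3 \right)},68 \right)} = - (1 - 21 - 136) = \left(-1\right) \left(-156\right) = 156$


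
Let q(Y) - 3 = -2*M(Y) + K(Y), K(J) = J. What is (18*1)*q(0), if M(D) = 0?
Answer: 54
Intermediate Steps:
q(Y) = 3 + Y (q(Y) = 3 + (-2*0 + Y) = 3 + (0 + Y) = 3 + Y)
(18*1)*q(0) = (18*1)*(3 + 0) = 18*3 = 54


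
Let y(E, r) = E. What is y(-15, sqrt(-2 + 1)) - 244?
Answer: -259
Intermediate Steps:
y(-15, sqrt(-2 + 1)) - 244 = -15 - 244 = -259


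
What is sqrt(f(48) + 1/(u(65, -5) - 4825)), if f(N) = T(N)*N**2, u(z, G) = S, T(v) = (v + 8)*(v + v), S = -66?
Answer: sqrt(296303690312933)/4891 ≈ 3519.4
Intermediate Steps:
T(v) = 2*v*(8 + v) (T(v) = (8 + v)*(2*v) = 2*v*(8 + v))
u(z, G) = -66
f(N) = 2*N**3*(8 + N) (f(N) = (2*N*(8 + N))*N**2 = 2*N**3*(8 + N))
sqrt(f(48) + 1/(u(65, -5) - 4825)) = sqrt(2*48**3*(8 + 48) + 1/(-66 - 4825)) = sqrt(2*110592*56 + 1/(-4891)) = sqrt(12386304 - 1/4891) = sqrt(60581412863/4891) = sqrt(296303690312933)/4891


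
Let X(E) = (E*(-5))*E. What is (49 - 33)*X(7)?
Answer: -3920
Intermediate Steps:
X(E) = -5*E² (X(E) = (-5*E)*E = -5*E²)
(49 - 33)*X(7) = (49 - 33)*(-5*7²) = 16*(-5*49) = 16*(-245) = -3920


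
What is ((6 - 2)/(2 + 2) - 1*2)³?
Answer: -1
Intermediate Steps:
((6 - 2)/(2 + 2) - 1*2)³ = (4/4 - 2)³ = (4*(¼) - 2)³ = (1 - 2)³ = (-1)³ = -1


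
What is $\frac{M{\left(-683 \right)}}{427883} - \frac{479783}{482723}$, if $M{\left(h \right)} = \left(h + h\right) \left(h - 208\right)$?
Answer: $\frac{382234070249}{206548965409} \approx 1.8506$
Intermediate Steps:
$M{\left(h \right)} = 2 h \left(-208 + h\right)$
$\frac{M{\left(-683 \right)}}{427883} - \frac{479783}{482723} = \frac{2 \left(-683\right) \left(-208 - 683\right)}{427883} - \frac{479783}{482723} = 2 \left(-683\right) \left(-891\right) \frac{1}{427883} - \frac{479783}{482723} = 1217106 \cdot \frac{1}{427883} - \frac{479783}{482723} = \frac{1217106}{427883} - \frac{479783}{482723} = \frac{382234070249}{206548965409}$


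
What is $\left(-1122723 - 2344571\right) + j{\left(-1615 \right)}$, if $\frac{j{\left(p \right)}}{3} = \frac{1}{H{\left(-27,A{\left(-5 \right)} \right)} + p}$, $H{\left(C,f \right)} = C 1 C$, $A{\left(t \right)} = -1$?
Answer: $- \frac{3072022487}{886} \approx -3.4673 \cdot 10^{6}$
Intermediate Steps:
$H{\left(C,f \right)} = C^{2}$ ($H{\left(C,f \right)} = C C = C^{2}$)
$j{\left(p \right)} = \frac{3}{729 + p}$ ($j{\left(p \right)} = \frac{3}{\left(-27\right)^{2} + p} = \frac{3}{729 + p}$)
$\left(-1122723 - 2344571\right) + j{\left(-1615 \right)} = \left(-1122723 - 2344571\right) + \frac{3}{729 - 1615} = -3467294 + \frac{3}{-886} = -3467294 + 3 \left(- \frac{1}{886}\right) = -3467294 - \frac{3}{886} = - \frac{3072022487}{886}$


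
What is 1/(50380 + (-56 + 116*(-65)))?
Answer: 1/42784 ≈ 2.3373e-5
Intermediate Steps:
1/(50380 + (-56 + 116*(-65))) = 1/(50380 + (-56 - 7540)) = 1/(50380 - 7596) = 1/42784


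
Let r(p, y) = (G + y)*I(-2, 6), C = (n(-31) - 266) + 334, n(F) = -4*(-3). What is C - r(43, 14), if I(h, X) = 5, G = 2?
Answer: 0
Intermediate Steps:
n(F) = 12
C = 80 (C = (12 - 266) + 334 = -254 + 334 = 80)
r(p, y) = 10 + 5*y (r(p, y) = (2 + y)*5 = 10 + 5*y)
C - r(43, 14) = 80 - (10 + 5*14) = 80 - (10 + 70) = 80 - 1*80 = 80 - 80 = 0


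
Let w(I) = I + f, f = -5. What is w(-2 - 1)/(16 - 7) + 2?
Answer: 10/9 ≈ 1.1111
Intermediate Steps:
w(I) = -5 + I (w(I) = I - 5 = -5 + I)
w(-2 - 1)/(16 - 7) + 2 = (-5 + (-2 - 1))/(16 - 7) + 2 = (-5 - 3)/9 + 2 = -8*⅑ + 2 = -8/9 + 2 = 10/9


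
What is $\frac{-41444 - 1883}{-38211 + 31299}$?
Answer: $\frac{43327}{6912} \approx 6.2684$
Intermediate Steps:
$\frac{-41444 - 1883}{-38211 + 31299} = - \frac{43327}{-6912} = \left(-43327\right) \left(- \frac{1}{6912}\right) = \frac{43327}{6912}$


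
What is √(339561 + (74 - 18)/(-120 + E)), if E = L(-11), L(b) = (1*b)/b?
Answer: √98132993/17 ≈ 582.72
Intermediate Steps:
L(b) = 1 (L(b) = b/b = 1)
E = 1
√(339561 + (74 - 18)/(-120 + E)) = √(339561 + (74 - 18)/(-120 + 1)) = √(339561 + 56/(-119)) = √(339561 + 56*(-1/119)) = √(339561 - 8/17) = √(5772529/17) = √98132993/17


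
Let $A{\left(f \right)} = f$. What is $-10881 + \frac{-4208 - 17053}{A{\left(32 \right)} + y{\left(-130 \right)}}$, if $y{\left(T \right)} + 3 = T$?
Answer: $- \frac{1077720}{101} \approx -10671.0$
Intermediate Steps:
$y{\left(T \right)} = -3 + T$
$-10881 + \frac{-4208 - 17053}{A{\left(32 \right)} + y{\left(-130 \right)}} = -10881 + \frac{-4208 - 17053}{32 - 133} = -10881 - \frac{21261}{32 - 133} = -10881 - \frac{21261}{-101} = -10881 - - \frac{21261}{101} = -10881 + \frac{21261}{101} = - \frac{1077720}{101}$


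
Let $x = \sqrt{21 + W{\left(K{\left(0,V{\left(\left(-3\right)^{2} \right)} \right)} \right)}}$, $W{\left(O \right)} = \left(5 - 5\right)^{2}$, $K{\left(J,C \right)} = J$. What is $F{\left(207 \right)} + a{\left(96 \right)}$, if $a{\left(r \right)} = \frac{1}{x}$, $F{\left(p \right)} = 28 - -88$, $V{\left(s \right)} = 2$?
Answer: $116 + \frac{\sqrt{21}}{21} \approx 116.22$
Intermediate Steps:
$W{\left(O \right)} = 0$ ($W{\left(O \right)} = 0^{2} = 0$)
$F{\left(p \right)} = 116$ ($F{\left(p \right)} = 28 + 88 = 116$)
$x = \sqrt{21}$ ($x = \sqrt{21 + 0} = \sqrt{21} \approx 4.5826$)
$a{\left(r \right)} = \frac{\sqrt{21}}{21}$ ($a{\left(r \right)} = \frac{1}{\sqrt{21}} = \frac{\sqrt{21}}{21}$)
$F{\left(207 \right)} + a{\left(96 \right)} = 116 + \frac{\sqrt{21}}{21}$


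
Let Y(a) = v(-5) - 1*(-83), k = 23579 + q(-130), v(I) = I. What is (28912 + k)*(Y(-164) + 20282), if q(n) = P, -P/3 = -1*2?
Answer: 1068838920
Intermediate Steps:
P = 6 (P = -(-3)*2 = -3*(-2) = 6)
q(n) = 6
k = 23585 (k = 23579 + 6 = 23585)
Y(a) = 78 (Y(a) = -5 - 1*(-83) = -5 + 83 = 78)
(28912 + k)*(Y(-164) + 20282) = (28912 + 23585)*(78 + 20282) = 52497*20360 = 1068838920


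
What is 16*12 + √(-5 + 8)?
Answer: 192 + √3 ≈ 193.73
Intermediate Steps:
16*12 + √(-5 + 8) = 192 + √3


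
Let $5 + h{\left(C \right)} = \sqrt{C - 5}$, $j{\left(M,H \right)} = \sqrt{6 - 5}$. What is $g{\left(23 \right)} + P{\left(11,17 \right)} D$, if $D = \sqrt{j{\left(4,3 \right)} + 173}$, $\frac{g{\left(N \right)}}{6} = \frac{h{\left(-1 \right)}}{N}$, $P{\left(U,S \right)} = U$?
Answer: $- \frac{30}{23} + 11 \sqrt{174} + \frac{6 i \sqrt{6}}{23} \approx 143.8 + 0.639 i$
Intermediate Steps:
$j{\left(M,H \right)} = 1$ ($j{\left(M,H \right)} = \sqrt{1} = 1$)
$h{\left(C \right)} = -5 + \sqrt{-5 + C}$ ($h{\left(C \right)} = -5 + \sqrt{C - 5} = -5 + \sqrt{-5 + C}$)
$g{\left(N \right)} = \frac{6 \left(-5 + i \sqrt{6}\right)}{N}$ ($g{\left(N \right)} = 6 \frac{-5 + \sqrt{-5 - 1}}{N} = 6 \frac{-5 + \sqrt{-6}}{N} = 6 \frac{-5 + i \sqrt{6}}{N} = \frac{6 \left(-5 + i \sqrt{6}\right)}{N}$)
$D = \sqrt{174}$ ($D = \sqrt{1 + 173} = \sqrt{174} \approx 13.191$)
$g{\left(23 \right)} + P{\left(11,17 \right)} D = \frac{6 \left(-5 + i \sqrt{6}\right)}{23} + 11 \sqrt{174} = 6 \cdot \frac{1}{23} \left(-5 + i \sqrt{6}\right) + 11 \sqrt{174} = \left(- \frac{30}{23} + \frac{6 i \sqrt{6}}{23}\right) + 11 \sqrt{174} = - \frac{30}{23} + 11 \sqrt{174} + \frac{6 i \sqrt{6}}{23}$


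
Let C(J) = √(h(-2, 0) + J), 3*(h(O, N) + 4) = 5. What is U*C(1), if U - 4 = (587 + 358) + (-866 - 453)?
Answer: -740*I*√3/3 ≈ -427.24*I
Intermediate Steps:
h(O, N) = -7/3 (h(O, N) = -4 + (⅓)*5 = -4 + 5/3 = -7/3)
C(J) = √(-7/3 + J)
U = -370 (U = 4 + ((587 + 358) + (-866 - 453)) = 4 + (945 - 1319) = 4 - 374 = -370)
U*C(1) = -370*√(-21 + 9*1)/3 = -370*√(-21 + 9)/3 = -370*√(-12)/3 = -370*2*I*√3/3 = -740*I*√3/3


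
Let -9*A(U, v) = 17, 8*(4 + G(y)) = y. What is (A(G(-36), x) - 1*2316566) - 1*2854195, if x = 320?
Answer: -46536866/9 ≈ -5.1708e+6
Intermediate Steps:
G(y) = -4 + y/8
A(U, v) = -17/9 (A(U, v) = -⅑*17 = -17/9)
(A(G(-36), x) - 1*2316566) - 1*2854195 = (-17/9 - 1*2316566) - 1*2854195 = (-17/9 - 2316566) - 2854195 = -20849111/9 - 2854195 = -46536866/9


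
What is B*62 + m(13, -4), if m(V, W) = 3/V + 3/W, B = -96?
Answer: -309531/52 ≈ -5952.5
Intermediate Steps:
B*62 + m(13, -4) = -96*62 + (3/13 + 3/(-4)) = -5952 + (3*(1/13) + 3*(-¼)) = -5952 + (3/13 - ¾) = -5952 - 27/52 = -309531/52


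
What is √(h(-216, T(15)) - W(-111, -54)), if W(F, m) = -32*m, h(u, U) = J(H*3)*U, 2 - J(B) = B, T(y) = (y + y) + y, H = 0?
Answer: 3*I*√182 ≈ 40.472*I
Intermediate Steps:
T(y) = 3*y (T(y) = 2*y + y = 3*y)
J(B) = 2 - B
h(u, U) = 2*U (h(u, U) = (2 - 0*3)*U = (2 - 1*0)*U = (2 + 0)*U = 2*U)
√(h(-216, T(15)) - W(-111, -54)) = √(2*(3*15) - (-32)*(-54)) = √(2*45 - 1*1728) = √(90 - 1728) = √(-1638) = 3*I*√182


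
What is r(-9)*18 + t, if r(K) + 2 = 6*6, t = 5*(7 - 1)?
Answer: 642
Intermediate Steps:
t = 30 (t = 5*6 = 30)
r(K) = 34 (r(K) = -2 + 6*6 = -2 + 36 = 34)
r(-9)*18 + t = 34*18 + 30 = 612 + 30 = 642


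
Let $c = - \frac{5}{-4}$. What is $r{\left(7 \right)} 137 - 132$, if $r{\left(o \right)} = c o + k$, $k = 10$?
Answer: $\frac{9747}{4} \approx 2436.8$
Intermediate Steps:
$c = \frac{5}{4}$ ($c = \left(-5\right) \left(- \frac{1}{4}\right) = \frac{5}{4} \approx 1.25$)
$r{\left(o \right)} = 10 + \frac{5 o}{4}$ ($r{\left(o \right)} = \frac{5 o}{4} + 10 = 10 + \frac{5 o}{4}$)
$r{\left(7 \right)} 137 - 132 = \left(10 + \frac{5}{4} \cdot 7\right) 137 - 132 = \left(10 + \frac{35}{4}\right) 137 - 132 = \frac{75}{4} \cdot 137 - 132 = \frac{10275}{4} - 132 = \frac{9747}{4}$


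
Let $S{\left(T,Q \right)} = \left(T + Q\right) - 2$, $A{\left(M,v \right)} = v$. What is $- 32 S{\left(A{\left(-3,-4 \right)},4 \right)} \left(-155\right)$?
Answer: $-9920$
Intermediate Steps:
$S{\left(T,Q \right)} = -2 + Q + T$ ($S{\left(T,Q \right)} = \left(Q + T\right) - 2 = -2 + Q + T$)
$- 32 S{\left(A{\left(-3,-4 \right)},4 \right)} \left(-155\right) = - 32 \left(-2 + 4 - 4\right) \left(-155\right) = \left(-32\right) \left(-2\right) \left(-155\right) = 64 \left(-155\right) = -9920$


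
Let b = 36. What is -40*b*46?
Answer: -66240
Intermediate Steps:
-40*b*46 = -40*36*46 = -1440*46 = -66240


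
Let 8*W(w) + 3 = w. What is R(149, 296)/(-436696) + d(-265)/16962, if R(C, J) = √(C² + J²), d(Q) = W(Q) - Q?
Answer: 463/33924 - √109817/436696 ≈ 0.012889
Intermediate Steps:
W(w) = -3/8 + w/8
d(Q) = -3/8 - 7*Q/8 (d(Q) = (-3/8 + Q/8) - Q = -3/8 - 7*Q/8)
R(149, 296)/(-436696) + d(-265)/16962 = √(149² + 296²)/(-436696) + (-3/8 - 7/8*(-265))/16962 = √(22201 + 87616)*(-1/436696) + (-3/8 + 1855/8)*(1/16962) = √109817*(-1/436696) + (463/2)*(1/16962) = -√109817/436696 + 463/33924 = 463/33924 - √109817/436696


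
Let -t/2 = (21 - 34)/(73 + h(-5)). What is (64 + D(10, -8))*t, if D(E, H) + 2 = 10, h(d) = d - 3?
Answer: 144/5 ≈ 28.800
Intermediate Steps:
h(d) = -3 + d
D(E, H) = 8 (D(E, H) = -2 + 10 = 8)
t = ⅖ (t = -2*(21 - 34)/(73 + (-3 - 5)) = -(-26)/(73 - 8) = -(-26)/65 = -2*(-⅕) = ⅖ ≈ 0.40000)
(64 + D(10, -8))*t = (64 + 8)*(⅖) = 72*(⅖) = 144/5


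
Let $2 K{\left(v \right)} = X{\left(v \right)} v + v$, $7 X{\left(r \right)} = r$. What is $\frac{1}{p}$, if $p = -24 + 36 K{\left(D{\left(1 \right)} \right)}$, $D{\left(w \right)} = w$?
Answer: $- \frac{7}{24} \approx -0.29167$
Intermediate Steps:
$X{\left(r \right)} = \frac{r}{7}$
$K{\left(v \right)} = \frac{v}{2} + \frac{v^{2}}{14}$ ($K{\left(v \right)} = \frac{\frac{v}{7} v + v}{2} = \frac{\frac{v^{2}}{7} + v}{2} = \frac{v + \frac{v^{2}}{7}}{2} = \frac{v}{2} + \frac{v^{2}}{14}$)
$p = - \frac{24}{7}$ ($p = -24 + 36 \cdot \frac{1}{14} \cdot 1 \left(7 + 1\right) = -24 + 36 \cdot \frac{1}{14} \cdot 1 \cdot 8 = -24 + 36 \cdot \frac{4}{7} = -24 + \frac{144}{7} = - \frac{24}{7} \approx -3.4286$)
$\frac{1}{p} = \frac{1}{- \frac{24}{7}} = - \frac{7}{24}$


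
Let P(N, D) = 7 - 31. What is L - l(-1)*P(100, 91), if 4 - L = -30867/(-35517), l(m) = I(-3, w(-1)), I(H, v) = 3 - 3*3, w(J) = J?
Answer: -1667749/11839 ≈ -140.87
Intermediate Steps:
P(N, D) = -24
I(H, v) = -6 (I(H, v) = 3 - 9 = -6)
l(m) = -6
L = 37067/11839 (L = 4 - (-30867)/(-35517) = 4 - (-30867)*(-1)/35517 = 4 - 1*10289/11839 = 4 - 10289/11839 = 37067/11839 ≈ 3.1309)
L - l(-1)*P(100, 91) = 37067/11839 - (-6)*(-24) = 37067/11839 - 1*144 = 37067/11839 - 144 = -1667749/11839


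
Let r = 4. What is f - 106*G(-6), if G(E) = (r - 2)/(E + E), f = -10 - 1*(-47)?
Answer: 164/3 ≈ 54.667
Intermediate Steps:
f = 37 (f = -10 + 47 = 37)
G(E) = 1/E (G(E) = (4 - 2)/(E + E) = 2/((2*E)) = 2*(1/(2*E)) = 1/E)
f - 106*G(-6) = 37 - 106/(-6) = 37 - 106*(-⅙) = 37 + 53/3 = 164/3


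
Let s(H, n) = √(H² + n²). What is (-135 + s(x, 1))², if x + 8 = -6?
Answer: (135 - √197)² ≈ 14632.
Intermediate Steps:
x = -14 (x = -8 - 6 = -14)
(-135 + s(x, 1))² = (-135 + √((-14)² + 1²))² = (-135 + √(196 + 1))² = (-135 + √197)²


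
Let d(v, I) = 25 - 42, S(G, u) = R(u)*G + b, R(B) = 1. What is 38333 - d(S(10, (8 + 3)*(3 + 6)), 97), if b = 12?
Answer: 38350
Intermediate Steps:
S(G, u) = 12 + G (S(G, u) = 1*G + 12 = G + 12 = 12 + G)
d(v, I) = -17
38333 - d(S(10, (8 + 3)*(3 + 6)), 97) = 38333 - 1*(-17) = 38333 + 17 = 38350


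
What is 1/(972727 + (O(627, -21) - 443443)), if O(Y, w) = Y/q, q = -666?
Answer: 222/117500839 ≈ 1.8893e-6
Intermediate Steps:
O(Y, w) = -Y/666 (O(Y, w) = Y/(-666) = Y*(-1/666) = -Y/666)
1/(972727 + (O(627, -21) - 443443)) = 1/(972727 + (-1/666*627 - 443443)) = 1/(972727 + (-209/222 - 443443)) = 1/(972727 - 98444555/222) = 1/(117500839/222) = 222/117500839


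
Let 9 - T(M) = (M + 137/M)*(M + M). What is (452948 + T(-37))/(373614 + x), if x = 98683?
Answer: 449945/472297 ≈ 0.95267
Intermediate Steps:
T(M) = 9 - 2*M*(M + 137/M) (T(M) = 9 - (M + 137/M)*(M + M) = 9 - (M + 137/M)*2*M = 9 - 2*M*(M + 137/M))
(452948 + T(-37))/(373614 + x) = (452948 + (-265 - 2*(-37)**2))/(373614 + 98683) = (452948 + (-265 - 2*1369))/472297 = (452948 + (-265 - 2738))*(1/472297) = (452948 - 3003)*(1/472297) = 449945*(1/472297) = 449945/472297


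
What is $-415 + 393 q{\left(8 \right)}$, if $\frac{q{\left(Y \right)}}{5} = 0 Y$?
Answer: $-415$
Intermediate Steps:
$q{\left(Y \right)} = 0$ ($q{\left(Y \right)} = 5 \cdot 0 Y = 5 \cdot 0 = 0$)
$-415 + 393 q{\left(8 \right)} = -415 + 393 \cdot 0 = -415 + 0 = -415$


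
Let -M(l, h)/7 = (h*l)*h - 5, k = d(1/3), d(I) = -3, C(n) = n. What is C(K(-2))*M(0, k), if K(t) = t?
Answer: -70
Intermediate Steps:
k = -3
M(l, h) = 35 - 7*l*h² (M(l, h) = -7*((h*l)*h - 5) = -7*(l*h² - 5) = -7*(-5 + l*h²) = 35 - 7*l*h²)
C(K(-2))*M(0, k) = -2*(35 - 7*0*(-3)²) = -2*(35 - 7*0*9) = -2*(35 + 0) = -2*35 = -70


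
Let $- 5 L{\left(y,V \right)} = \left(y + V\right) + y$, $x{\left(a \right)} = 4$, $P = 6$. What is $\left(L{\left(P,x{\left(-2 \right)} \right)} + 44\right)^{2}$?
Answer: $\frac{41616}{25} \approx 1664.6$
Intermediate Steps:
$L{\left(y,V \right)} = - \frac{2 y}{5} - \frac{V}{5}$ ($L{\left(y,V \right)} = - \frac{\left(y + V\right) + y}{5} = - \frac{\left(V + y\right) + y}{5} = - \frac{V + 2 y}{5} = - \frac{2 y}{5} - \frac{V}{5}$)
$\left(L{\left(P,x{\left(-2 \right)} \right)} + 44\right)^{2} = \left(\left(\left(- \frac{2}{5}\right) 6 - \frac{4}{5}\right) + 44\right)^{2} = \left(\left(- \frac{12}{5} - \frac{4}{5}\right) + 44\right)^{2} = \left(- \frac{16}{5} + 44\right)^{2} = \left(\frac{204}{5}\right)^{2} = \frac{41616}{25}$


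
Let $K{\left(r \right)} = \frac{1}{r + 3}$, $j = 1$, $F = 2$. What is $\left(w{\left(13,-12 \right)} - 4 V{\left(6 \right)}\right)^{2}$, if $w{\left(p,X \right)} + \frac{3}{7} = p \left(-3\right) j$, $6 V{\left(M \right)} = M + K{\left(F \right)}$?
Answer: $\frac{20921476}{11025} \approx 1897.6$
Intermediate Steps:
$K{\left(r \right)} = \frac{1}{3 + r}$
$V{\left(M \right)} = \frac{1}{30} + \frac{M}{6}$ ($V{\left(M \right)} = \frac{M + \frac{1}{3 + 2}}{6} = \frac{M + \frac{1}{5}}{6} = \frac{\frac{1}{5} + M}{6} = \frac{1}{30} + \frac{M}{6}$)
$w{\left(p,X \right)} = - \frac{3}{7} - 3 p$ ($w{\left(p,X \right)} = - \frac{3}{7} + p \left(-3\right) 1 = - \frac{3}{7} + - 3 p 1 = - \frac{3}{7} - 3 p$)
$\left(w{\left(13,-12 \right)} - 4 V{\left(6 \right)}\right)^{2} = \left(\left(- \frac{3}{7} - 39\right) - 4 \left(\frac{1}{30} + \frac{1}{6} \cdot 6\right)\right)^{2} = \left(\left(- \frac{3}{7} - 39\right) - 4 \left(\frac{1}{30} + 1\right)\right)^{2} = \left(- \frac{276}{7} - \frac{62}{15}\right)^{2} = \left(- \frac{4574}{105}\right)^{2} = \frac{20921476}{11025}$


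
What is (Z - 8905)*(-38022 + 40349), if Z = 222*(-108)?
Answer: -76514087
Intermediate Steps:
Z = -23976
(Z - 8905)*(-38022 + 40349) = (-23976 - 8905)*(-38022 + 40349) = -32881*2327 = -76514087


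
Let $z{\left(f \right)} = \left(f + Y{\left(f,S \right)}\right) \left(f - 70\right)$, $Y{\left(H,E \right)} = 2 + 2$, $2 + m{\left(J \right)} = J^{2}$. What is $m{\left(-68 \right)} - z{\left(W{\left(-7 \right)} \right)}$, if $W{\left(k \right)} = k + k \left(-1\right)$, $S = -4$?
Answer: $4902$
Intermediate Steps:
$m{\left(J \right)} = -2 + J^{2}$
$Y{\left(H,E \right)} = 4$
$W{\left(k \right)} = 0$ ($W{\left(k \right)} = k - k = 0$)
$z{\left(f \right)} = \left(-70 + f\right) \left(4 + f\right)$ ($z{\left(f \right)} = \left(f + 4\right) \left(f - 70\right) = \left(4 + f\right) \left(-70 + f\right) = \left(-70 + f\right) \left(4 + f\right)$)
$m{\left(-68 \right)} - z{\left(W{\left(-7 \right)} \right)} = \left(-2 + \left(-68\right)^{2}\right) - \left(-280 + 0^{2} - 0\right) = \left(-2 + 4624\right) - \left(-280 + 0 + 0\right) = 4622 - -280 = 4622 + 280 = 4902$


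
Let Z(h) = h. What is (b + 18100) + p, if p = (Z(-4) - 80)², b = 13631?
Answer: 38787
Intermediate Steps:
p = 7056 (p = (-4 - 80)² = (-84)² = 7056)
(b + 18100) + p = (13631 + 18100) + 7056 = 31731 + 7056 = 38787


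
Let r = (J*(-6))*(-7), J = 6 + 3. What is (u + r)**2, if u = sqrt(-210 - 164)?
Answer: (378 + I*sqrt(374))**2 ≈ 1.4251e+5 + 14620.0*I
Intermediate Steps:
J = 9
u = I*sqrt(374) (u = sqrt(-374) = I*sqrt(374) ≈ 19.339*I)
r = 378 (r = (9*(-6))*(-7) = -54*(-7) = 378)
(u + r)**2 = (I*sqrt(374) + 378)**2 = (378 + I*sqrt(374))**2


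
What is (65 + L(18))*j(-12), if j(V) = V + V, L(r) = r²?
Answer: -9336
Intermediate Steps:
j(V) = 2*V
(65 + L(18))*j(-12) = (65 + 18²)*(2*(-12)) = (65 + 324)*(-24) = 389*(-24) = -9336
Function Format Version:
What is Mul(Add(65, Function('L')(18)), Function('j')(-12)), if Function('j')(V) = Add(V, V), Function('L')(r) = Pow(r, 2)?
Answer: -9336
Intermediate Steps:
Function('j')(V) = Mul(2, V)
Mul(Add(65, Function('L')(18)), Function('j')(-12)) = Mul(Add(65, Pow(18, 2)), Mul(2, -12)) = Mul(Add(65, 324), -24) = Mul(389, -24) = -9336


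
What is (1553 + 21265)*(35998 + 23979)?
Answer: 1368555186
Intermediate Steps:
(1553 + 21265)*(35998 + 23979) = 22818*59977 = 1368555186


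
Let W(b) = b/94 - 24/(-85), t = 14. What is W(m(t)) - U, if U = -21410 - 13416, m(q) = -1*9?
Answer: 278261231/7990 ≈ 34826.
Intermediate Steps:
m(q) = -9
U = -34826
W(b) = 24/85 + b/94 (W(b) = b*(1/94) - 24*(-1/85) = b/94 + 24/85 = 24/85 + b/94)
W(m(t)) - U = (24/85 + (1/94)*(-9)) - 1*(-34826) = (24/85 - 9/94) + 34826 = 1491/7990 + 34826 = 278261231/7990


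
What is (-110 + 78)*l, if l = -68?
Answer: 2176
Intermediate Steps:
(-110 + 78)*l = (-110 + 78)*(-68) = -32*(-68) = 2176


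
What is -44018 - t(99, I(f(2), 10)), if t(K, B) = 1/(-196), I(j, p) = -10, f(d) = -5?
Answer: -8627527/196 ≈ -44018.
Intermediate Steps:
t(K, B) = -1/196
-44018 - t(99, I(f(2), 10)) = -44018 - 1*(-1/196) = -44018 + 1/196 = -8627527/196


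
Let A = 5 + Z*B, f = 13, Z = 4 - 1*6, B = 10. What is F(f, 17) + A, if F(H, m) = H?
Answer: -2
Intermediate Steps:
Z = -2 (Z = 4 - 6 = -2)
A = -15 (A = 5 - 2*10 = 5 - 20 = -15)
F(f, 17) + A = 13 - 15 = -2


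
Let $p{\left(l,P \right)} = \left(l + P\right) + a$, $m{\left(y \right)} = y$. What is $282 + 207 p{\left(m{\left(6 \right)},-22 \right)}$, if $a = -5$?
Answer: $-4065$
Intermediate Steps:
$p{\left(l,P \right)} = -5 + P + l$ ($p{\left(l,P \right)} = \left(l + P\right) - 5 = \left(P + l\right) - 5 = -5 + P + l$)
$282 + 207 p{\left(m{\left(6 \right)},-22 \right)} = 282 + 207 \left(-5 - 22 + 6\right) = 282 + 207 \left(-21\right) = 282 - 4347 = -4065$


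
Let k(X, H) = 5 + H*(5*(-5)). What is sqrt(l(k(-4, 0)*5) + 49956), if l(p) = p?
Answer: sqrt(49981) ≈ 223.56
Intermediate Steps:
k(X, H) = 5 - 25*H (k(X, H) = 5 + H*(-25) = 5 - 25*H)
sqrt(l(k(-4, 0)*5) + 49956) = sqrt((5 - 25*0)*5 + 49956) = sqrt((5 + 0)*5 + 49956) = sqrt(5*5 + 49956) = sqrt(25 + 49956) = sqrt(49981)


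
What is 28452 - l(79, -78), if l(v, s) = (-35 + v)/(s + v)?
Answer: 28408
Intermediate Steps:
l(v, s) = (-35 + v)/(s + v)
28452 - l(79, -78) = 28452 - (-35 + 79)/(-78 + 79) = 28452 - 44/1 = 28452 - 44 = 28408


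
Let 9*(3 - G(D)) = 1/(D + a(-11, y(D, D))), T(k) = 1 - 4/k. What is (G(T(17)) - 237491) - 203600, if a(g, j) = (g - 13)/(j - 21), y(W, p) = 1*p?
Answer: -5660924123/12834 ≈ -4.4109e+5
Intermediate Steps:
y(W, p) = p
a(g, j) = (-13 + g)/(-21 + j)
G(D) = 3 - 1/(9*(D - 24/(-21 + D))) (G(D) = 3 - 1/(9*(D + (-13 - 11)/(-21 + D))) = 3 - 1/(9*(D - 24/(-21 + D))))
(G(T(17)) - 237491) - 203600 = ((-648 - (1 - 27*(-4 + 17)/17)*(-21 + (-4 + 17)/17))/(9*(-24 + ((-4 + 17)/17)*(-21 + (-4 + 17)/17))) - 237491) - 203600 = ((-648 - (1 - 27*13/17)*(-21 + (1/17)*13))/(9*(-24 + ((1/17)*13)*(-21 + (1/17)*13))) - 237491) - 203600 = ((-648 - (1 - 27*13/17)*(-21 + 13/17))/(9*(-24 + 13*(-21 + 13/17)/17)) - 237491) - 203600 = ((-648 - 1*(1 - 351/17)*(-344/17))/(9*(-24 + (13/17)*(-344/17))) - 237491) - 203600 = ((-648 - 1*(-334/17)*(-344/17))/(9*(-24 - 4472/289)) - 237491) - 203600 = ((-648 - 114896/289)/(9*(-11408/289)) - 237491) - 203600 = ((⅑)*(-289/11408)*(-302168/289) - 237491) - 203600 = (37771/12834 - 237491) - 203600 = -3047921723/12834 - 203600 = -5660924123/12834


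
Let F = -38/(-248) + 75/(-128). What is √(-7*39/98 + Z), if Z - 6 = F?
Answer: √33531274/3472 ≈ 1.6678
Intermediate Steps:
F = -1717/3968 (F = -38*(-1/248) + 75*(-1/128) = 19/124 - 75/128 = -1717/3968 ≈ -0.43271)
Z = 22091/3968 (Z = 6 - 1717/3968 = 22091/3968 ≈ 5.5673)
√(-7*39/98 + Z) = √(-7*39/98 + 22091/3968) = √(-273*1/98 + 22091/3968) = √(-39/14 + 22091/3968) = √(77261/27776) = √33531274/3472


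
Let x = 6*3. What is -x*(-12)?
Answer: 216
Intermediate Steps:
x = 18
-x*(-12) = -18*(-12) = -1*(-216) = 216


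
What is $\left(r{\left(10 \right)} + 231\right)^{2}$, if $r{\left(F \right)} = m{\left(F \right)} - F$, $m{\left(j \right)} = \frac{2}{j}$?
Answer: $\frac{1223236}{25} \approx 48929.0$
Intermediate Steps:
$r{\left(F \right)} = - F + \frac{2}{F}$ ($r{\left(F \right)} = \frac{2}{F} - F = - F + \frac{2}{F}$)
$\left(r{\left(10 \right)} + 231\right)^{2} = \left(\left(\left(-1\right) 10 + \frac{2}{10}\right) + 231\right)^{2} = \left(\left(-10 + 2 \cdot \frac{1}{10}\right) + 231\right)^{2} = \left(\left(-10 + \frac{1}{5}\right) + 231\right)^{2} = \left(- \frac{49}{5} + 231\right)^{2} = \left(\frac{1106}{5}\right)^{2} = \frac{1223236}{25}$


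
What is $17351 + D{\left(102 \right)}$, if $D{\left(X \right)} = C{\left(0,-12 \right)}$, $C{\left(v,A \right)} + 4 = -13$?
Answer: $17334$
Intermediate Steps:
$C{\left(v,A \right)} = -17$ ($C{\left(v,A \right)} = -4 - 13 = -17$)
$D{\left(X \right)} = -17$
$17351 + D{\left(102 \right)} = 17351 - 17 = 17334$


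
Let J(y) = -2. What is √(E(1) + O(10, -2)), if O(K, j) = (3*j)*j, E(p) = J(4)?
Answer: √10 ≈ 3.1623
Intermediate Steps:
E(p) = -2
O(K, j) = 3*j²
√(E(1) + O(10, -2)) = √(-2 + 3*(-2)²) = √(-2 + 3*4) = √(-2 + 12) = √10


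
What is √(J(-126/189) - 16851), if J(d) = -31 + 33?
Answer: I*√16849 ≈ 129.8*I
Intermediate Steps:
J(d) = 2
√(J(-126/189) - 16851) = √(2 - 16851) = √(-16849) = I*√16849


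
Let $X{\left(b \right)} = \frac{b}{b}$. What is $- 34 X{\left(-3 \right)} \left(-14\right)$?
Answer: $476$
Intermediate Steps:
$X{\left(b \right)} = 1$
$- 34 X{\left(-3 \right)} \left(-14\right) = \left(-34\right) 1 \left(-14\right) = \left(-34\right) \left(-14\right) = 476$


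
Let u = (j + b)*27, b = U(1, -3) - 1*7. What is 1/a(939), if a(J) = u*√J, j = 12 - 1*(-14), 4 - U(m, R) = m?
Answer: √939/557766 ≈ 5.4939e-5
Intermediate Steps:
U(m, R) = 4 - m
j = 26 (j = 12 + 14 = 26)
b = -4 (b = (4 - 1*1) - 1*7 = (4 - 1) - 7 = 3 - 7 = -4)
u = 594 (u = (26 - 4)*27 = 22*27 = 594)
a(J) = 594*√J
1/a(939) = 1/(594*√939) = √939/557766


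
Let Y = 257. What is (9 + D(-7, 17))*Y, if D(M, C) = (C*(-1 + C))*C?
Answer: 1190681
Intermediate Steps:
D(M, C) = C²*(-1 + C)
(9 + D(-7, 17))*Y = (9 + 17²*(-1 + 17))*257 = (9 + 289*16)*257 = (9 + 4624)*257 = 4633*257 = 1190681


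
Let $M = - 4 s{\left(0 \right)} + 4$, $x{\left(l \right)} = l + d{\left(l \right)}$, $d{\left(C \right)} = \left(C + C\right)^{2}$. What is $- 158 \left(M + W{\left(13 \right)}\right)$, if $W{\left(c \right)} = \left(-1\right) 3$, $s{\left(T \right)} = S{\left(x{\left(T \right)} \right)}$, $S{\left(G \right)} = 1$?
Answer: $474$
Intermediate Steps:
$d{\left(C \right)} = 4 C^{2}$ ($d{\left(C \right)} = \left(2 C\right)^{2} = 4 C^{2}$)
$x{\left(l \right)} = l + 4 l^{2}$
$s{\left(T \right)} = 1$
$W{\left(c \right)} = -3$
$M = 0$ ($M = \left(-4\right) 1 + 4 = -4 + 4 = 0$)
$- 158 \left(M + W{\left(13 \right)}\right) = - 158 \left(0 - 3\right) = \left(-158\right) \left(-3\right) = 474$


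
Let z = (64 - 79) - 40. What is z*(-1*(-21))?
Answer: -1155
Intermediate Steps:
z = -55 (z = -15 - 40 = -55)
z*(-1*(-21)) = -(-55)*(-21) = -55*21 = -1155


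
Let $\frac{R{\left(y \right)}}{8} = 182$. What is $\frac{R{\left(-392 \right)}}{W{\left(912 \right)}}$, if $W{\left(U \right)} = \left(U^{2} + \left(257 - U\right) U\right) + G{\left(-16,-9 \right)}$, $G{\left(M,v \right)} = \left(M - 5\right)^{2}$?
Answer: $\frac{1456}{234825} \approx 0.0062004$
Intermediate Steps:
$G{\left(M,v \right)} = \left(-5 + M\right)^{2}$
$W{\left(U \right)} = 441 + U^{2} + U \left(257 - U\right)$ ($W{\left(U \right)} = \left(U^{2} + \left(257 - U\right) U\right) + \left(-5 - 16\right)^{2} = \left(U^{2} + U \left(257 - U\right)\right) + \left(-21\right)^{2} = \left(U^{2} + U \left(257 - U\right)\right) + 441 = 441 + U^{2} + U \left(257 - U\right)$)
$R{\left(y \right)} = 1456$ ($R{\left(y \right)} = 8 \cdot 182 = 1456$)
$\frac{R{\left(-392 \right)}}{W{\left(912 \right)}} = \frac{1456}{441 + 257 \cdot 912} = \frac{1456}{441 + 234384} = \frac{1456}{234825}$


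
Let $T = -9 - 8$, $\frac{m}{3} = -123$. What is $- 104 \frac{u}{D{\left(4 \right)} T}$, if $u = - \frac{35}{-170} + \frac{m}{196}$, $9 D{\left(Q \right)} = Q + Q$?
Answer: $- \frac{653679}{56644} \approx -11.54$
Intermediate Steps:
$m = -369$ ($m = 3 \left(-123\right) = -369$)
$T = -17$ ($T = -9 - 8 = -17$)
$D{\left(Q \right)} = \frac{2 Q}{9}$ ($D{\left(Q \right)} = \frac{Q + Q}{9} = \frac{2 Q}{9}$)
$u = - \frac{5587}{3332}$ ($u = - \frac{35}{-170} - \frac{369}{196} = \left(-35\right) \left(- \frac{1}{170}\right) - \frac{369}{196} = \frac{7}{34} - \frac{369}{196} = - \frac{5587}{3332} \approx -1.6768$)
$- 104 \frac{u}{D{\left(4 \right)} T} = - 104 \left(- \frac{5587}{3332 \cdot \frac{2}{9} \cdot 4 \left(-17\right)}\right) = - 104 \left(- \frac{5587}{3332 \cdot \frac{8}{9} \left(-17\right)}\right) = - 104 \left(- \frac{5587}{3332 \left(- \frac{136}{9}\right)}\right) = - 104 \left(\left(- \frac{5587}{3332}\right) \left(- \frac{9}{136}\right)\right) = \left(-104\right) \frac{50283}{453152} = - \frac{653679}{56644}$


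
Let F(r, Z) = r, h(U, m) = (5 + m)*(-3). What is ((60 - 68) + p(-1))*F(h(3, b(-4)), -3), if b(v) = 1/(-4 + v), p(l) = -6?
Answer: 819/4 ≈ 204.75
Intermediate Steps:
h(U, m) = -15 - 3*m
((60 - 68) + p(-1))*F(h(3, b(-4)), -3) = ((60 - 68) - 6)*(-15 - 3/(-4 - 4)) = (-8 - 6)*(-15 - 3/(-8)) = -14*(-15 - 3*(-⅛)) = -14*(-15 + 3/8) = -14*(-117/8) = 819/4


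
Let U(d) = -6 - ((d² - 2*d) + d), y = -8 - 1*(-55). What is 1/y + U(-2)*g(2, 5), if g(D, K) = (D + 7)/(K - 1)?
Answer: -1268/47 ≈ -26.979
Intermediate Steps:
y = 47 (y = -8 + 55 = 47)
g(D, K) = (7 + D)/(-1 + K)
U(d) = -6 + d - d² (U(d) = -6 - (d² - d) = -6 + (d - d²) = -6 + d - d²)
1/y + U(-2)*g(2, 5) = 1/47 + (-6 - 2 - 1*(-2)²)*((7 + 2)/(-1 + 5)) = 1/47 + (-6 - 2 - 1*4)*(9/4) = 1/47 + (-6 - 2 - 4)*((¼)*9) = 1/47 - 12*9/4 = 1/47 - 27 = -1268/47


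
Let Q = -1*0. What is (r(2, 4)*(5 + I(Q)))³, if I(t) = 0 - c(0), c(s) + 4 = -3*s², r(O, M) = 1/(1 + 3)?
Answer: 729/64 ≈ 11.391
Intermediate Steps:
r(O, M) = ¼ (r(O, M) = 1/4 = ¼)
Q = 0
c(s) = -4 - 3*s²
I(t) = 4 (I(t) = 0 - (-4 - 3*0²) = 0 - (-4 - 3*0) = 0 - (-4 + 0) = 0 - 1*(-4) = 0 + 4 = 4)
(r(2, 4)*(5 + I(Q)))³ = ((5 + 4)/4)³ = ((¼)*9)³ = (9/4)³ = 729/64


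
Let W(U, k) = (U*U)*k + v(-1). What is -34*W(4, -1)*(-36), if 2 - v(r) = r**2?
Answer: -18360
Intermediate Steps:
v(r) = 2 - r**2
W(U, k) = 1 + k*U**2 (W(U, k) = (U*U)*k + (2 - 1*(-1)**2) = U**2*k + (2 - 1*1) = k*U**2 + (2 - 1) = k*U**2 + 1 = 1 + k*U**2)
-34*W(4, -1)*(-36) = -34*(1 - 1*4**2)*(-36) = -34*(1 - 1*16)*(-36) = -34*(1 - 16)*(-36) = -34*(-15)*(-36) = 510*(-36) = -18360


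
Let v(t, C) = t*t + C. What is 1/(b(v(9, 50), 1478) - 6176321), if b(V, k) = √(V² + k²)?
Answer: -6176321/38146938893396 - √2201645/38146938893396 ≈ -1.6195e-7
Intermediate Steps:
v(t, C) = C + t² (v(t, C) = t² + C = C + t²)
1/(b(v(9, 50), 1478) - 6176321) = 1/(√((50 + 9²)² + 1478²) - 6176321) = 1/(√((50 + 81)² + 2184484) - 6176321) = 1/(√(131² + 2184484) - 6176321) = 1/(√(17161 + 2184484) - 6176321) = 1/(√2201645 - 6176321) = 1/(-6176321 + √2201645)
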